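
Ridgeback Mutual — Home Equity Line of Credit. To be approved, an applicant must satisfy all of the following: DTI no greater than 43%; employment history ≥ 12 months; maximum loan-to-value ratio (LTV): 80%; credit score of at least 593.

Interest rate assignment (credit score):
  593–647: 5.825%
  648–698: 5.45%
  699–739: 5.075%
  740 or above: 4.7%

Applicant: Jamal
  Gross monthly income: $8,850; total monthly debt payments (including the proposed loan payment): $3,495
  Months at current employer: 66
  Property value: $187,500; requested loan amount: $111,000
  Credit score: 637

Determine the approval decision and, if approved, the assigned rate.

Approved at 5.825%

Credit score 637 ≥ 593 (meets minimum)
Employment 66 ≥ 12 months
LTV: 111,000 ÷ 187,500 = 59.2%, within 80% cap
DTI = 3,495/8,850 = 39.5% ≤ 43%
All requirements met. Score 637 falls in the 593–647 tier → 5.825%.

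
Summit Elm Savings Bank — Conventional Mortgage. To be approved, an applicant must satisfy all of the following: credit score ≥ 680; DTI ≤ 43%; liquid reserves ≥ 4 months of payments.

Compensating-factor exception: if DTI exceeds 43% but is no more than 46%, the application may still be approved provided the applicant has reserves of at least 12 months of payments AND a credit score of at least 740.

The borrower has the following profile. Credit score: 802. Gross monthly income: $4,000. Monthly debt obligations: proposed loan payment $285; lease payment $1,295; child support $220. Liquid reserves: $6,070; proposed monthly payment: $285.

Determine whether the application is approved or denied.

Credit score 802 ≥ 680 (meets base)
Total debts = (285 + 1,295 + 220) = 1,800. DTI = 1,800/4,000 = 45% > 43% — standard DTI limit exceeded.
Reserves: 6,070 ÷ 285 = 21.3 months (meets 4-month minimum)
45% falls in the override range (43%–46%), so the compensating-factor test applies.
Reserves 21.3 ≥ 12 months; credit score 802 ≥ 740.
Both compensating conditions met → exception applies.

Approved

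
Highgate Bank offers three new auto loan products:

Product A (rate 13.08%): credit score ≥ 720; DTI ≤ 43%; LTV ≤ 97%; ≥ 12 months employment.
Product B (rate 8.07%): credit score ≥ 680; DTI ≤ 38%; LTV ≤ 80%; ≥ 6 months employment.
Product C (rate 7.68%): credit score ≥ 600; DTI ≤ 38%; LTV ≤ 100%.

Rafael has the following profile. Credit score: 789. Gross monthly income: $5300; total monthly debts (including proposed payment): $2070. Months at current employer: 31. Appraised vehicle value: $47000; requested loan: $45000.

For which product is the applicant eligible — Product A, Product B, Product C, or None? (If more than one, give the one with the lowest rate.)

DTI = 2,070/5,300 = 39.1%.
LTV = 45,000/47,000 = 95.7%.
Product A: score 789 ≥ 720; DTI 39.1% ≤ 43%; LTV 95.7% ≤ 97%; employment 31 ≥ 12 mo → qualifies.
Product B: score 789 ≥ 680; DTI 39.1% > 38%; LTV 95.7% > 80%; employment 31 ≥ 6 mo → does not qualify.
Product C: score 789 ≥ 600; DTI 39.1% > 38%; LTV 95.7% ≤ 100% → does not qualify.

Product A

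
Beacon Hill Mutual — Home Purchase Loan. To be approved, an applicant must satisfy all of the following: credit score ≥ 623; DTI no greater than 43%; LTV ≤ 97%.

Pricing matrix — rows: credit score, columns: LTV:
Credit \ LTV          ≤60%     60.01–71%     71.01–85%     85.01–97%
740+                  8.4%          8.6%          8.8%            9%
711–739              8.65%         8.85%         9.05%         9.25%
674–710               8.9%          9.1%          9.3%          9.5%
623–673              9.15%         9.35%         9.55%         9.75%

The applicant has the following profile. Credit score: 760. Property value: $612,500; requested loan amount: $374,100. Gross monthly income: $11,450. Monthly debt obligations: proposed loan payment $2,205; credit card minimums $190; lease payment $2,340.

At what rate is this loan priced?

Credit score 760 ≥ 623; Total monthly debts = (2,205 + 190 + 2,340) = 4,735. Debt-to-income = 4,735/11,450 = 41.4% — meets 43% limit
LTV = 374,100/612,500 = 61.1% ≤ 97%
Row: 760 falls in 740+. Column: 61.1% falls in 60.01–71%. Rate = 8.6%.

8.6%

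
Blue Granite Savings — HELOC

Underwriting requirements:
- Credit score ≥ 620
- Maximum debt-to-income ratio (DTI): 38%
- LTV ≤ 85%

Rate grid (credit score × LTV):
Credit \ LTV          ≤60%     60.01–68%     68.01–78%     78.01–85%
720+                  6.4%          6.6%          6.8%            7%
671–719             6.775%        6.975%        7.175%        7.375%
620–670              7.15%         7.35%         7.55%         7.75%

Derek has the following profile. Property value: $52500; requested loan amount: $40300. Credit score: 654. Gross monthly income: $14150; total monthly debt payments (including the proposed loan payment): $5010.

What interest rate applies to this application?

Credit score 654 ≥ 620; DTI = 5,010/14,150 = 35.4% ≤ 38%
LTV = 40,300/52,500 = 76.8% ≤ 85%
Credit 654 → row 620–670; LTV 76.8% → column 68.01–78%. Grid cell → 7.55%.

7.55%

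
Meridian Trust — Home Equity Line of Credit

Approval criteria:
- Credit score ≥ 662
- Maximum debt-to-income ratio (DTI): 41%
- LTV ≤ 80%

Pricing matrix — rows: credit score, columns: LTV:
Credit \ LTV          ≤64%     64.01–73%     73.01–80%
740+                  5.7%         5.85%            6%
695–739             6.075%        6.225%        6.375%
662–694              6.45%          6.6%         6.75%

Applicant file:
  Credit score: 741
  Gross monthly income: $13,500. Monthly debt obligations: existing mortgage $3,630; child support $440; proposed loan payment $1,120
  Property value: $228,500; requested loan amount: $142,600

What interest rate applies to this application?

Credit score 741 ≥ 662; Total monthly debts = (3,630 + 440 + 1,120) = 5,190. Debt-to-income = 5,190/13,500 = 38.4% — meets 41% limit
LTV: 142,600 ÷ 228,500 = 62.4%, within 80% cap
Score 741 is in the 740+ band; LTV 62.4% is in the ≤64% band → 5.7%.

5.7%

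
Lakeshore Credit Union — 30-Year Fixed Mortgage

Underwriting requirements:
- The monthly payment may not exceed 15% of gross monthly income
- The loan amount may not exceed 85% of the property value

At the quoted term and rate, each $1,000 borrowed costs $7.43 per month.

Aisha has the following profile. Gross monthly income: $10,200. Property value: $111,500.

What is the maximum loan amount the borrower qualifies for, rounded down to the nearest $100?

Payment cap: 15% × $10,200 = $1,530/month.
At $7.43 per $1,000, that supports 1,530/7.43 × 1,000 ≈ $205,921 → $205,900.
LTV cap: 85% × $111,500 = $94,775 → $94,700.
Binding constraint: loan-to-value.

$94,700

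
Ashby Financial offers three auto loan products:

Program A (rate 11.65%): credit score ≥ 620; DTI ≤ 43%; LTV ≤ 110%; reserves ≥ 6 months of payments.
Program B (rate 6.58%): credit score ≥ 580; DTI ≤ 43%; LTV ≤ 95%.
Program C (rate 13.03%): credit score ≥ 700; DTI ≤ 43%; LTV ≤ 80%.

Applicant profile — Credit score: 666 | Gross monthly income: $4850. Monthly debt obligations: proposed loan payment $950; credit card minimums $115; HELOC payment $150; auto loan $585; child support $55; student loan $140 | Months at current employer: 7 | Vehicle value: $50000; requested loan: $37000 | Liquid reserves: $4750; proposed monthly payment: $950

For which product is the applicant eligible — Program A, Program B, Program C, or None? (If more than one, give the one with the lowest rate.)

Total debts = (950 + 115 + 150 + 585 + 55 + 140) = 1,995; DTI = 1,995/4,850 = 41.1%.
LTV = 37,000/50,000 = 74%.
Reserves = 4,750/950 = 5.0 months.
Program A: score 666 ≥ 620; DTI 41.1% ≤ 43%; LTV 74% ≤ 110%; reserves 5.0 < 6 mo → does not qualify.
Program B: score 666 ≥ 580; DTI 41.1% ≤ 43%; LTV 74% ≤ 95% → qualifies.
Program C: score 666 < 700; DTI 41.1% ≤ 43%; LTV 74% ≤ 80% → does not qualify.

Program B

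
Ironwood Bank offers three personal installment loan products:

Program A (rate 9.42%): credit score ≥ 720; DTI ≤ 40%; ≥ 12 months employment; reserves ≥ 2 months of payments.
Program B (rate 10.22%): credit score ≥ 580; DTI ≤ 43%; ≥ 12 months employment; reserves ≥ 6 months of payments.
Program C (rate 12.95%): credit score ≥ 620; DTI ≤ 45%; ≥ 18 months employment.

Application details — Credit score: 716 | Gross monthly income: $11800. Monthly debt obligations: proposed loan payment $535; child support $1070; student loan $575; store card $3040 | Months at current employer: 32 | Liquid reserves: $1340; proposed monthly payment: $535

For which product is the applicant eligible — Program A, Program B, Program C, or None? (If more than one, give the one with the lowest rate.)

Program C

Total debts = (535 + 1,070 + 575 + 3,040) = 5,220; DTI = 5,220/11,800 = 44.2%.
Reserves = 1,340/535 = 2.5 months.
Program A: score 716 < 720; DTI 44.2% > 40%; employment 32 ≥ 12 mo; reserves 2.5 ≥ 2 mo → does not qualify.
Program B: score 716 ≥ 580; DTI 44.2% > 43%; employment 32 ≥ 12 mo; reserves 2.5 < 6 mo → does not qualify.
Program C: score 716 ≥ 620; DTI 44.2% ≤ 45%; employment 32 ≥ 18 mo → qualifies.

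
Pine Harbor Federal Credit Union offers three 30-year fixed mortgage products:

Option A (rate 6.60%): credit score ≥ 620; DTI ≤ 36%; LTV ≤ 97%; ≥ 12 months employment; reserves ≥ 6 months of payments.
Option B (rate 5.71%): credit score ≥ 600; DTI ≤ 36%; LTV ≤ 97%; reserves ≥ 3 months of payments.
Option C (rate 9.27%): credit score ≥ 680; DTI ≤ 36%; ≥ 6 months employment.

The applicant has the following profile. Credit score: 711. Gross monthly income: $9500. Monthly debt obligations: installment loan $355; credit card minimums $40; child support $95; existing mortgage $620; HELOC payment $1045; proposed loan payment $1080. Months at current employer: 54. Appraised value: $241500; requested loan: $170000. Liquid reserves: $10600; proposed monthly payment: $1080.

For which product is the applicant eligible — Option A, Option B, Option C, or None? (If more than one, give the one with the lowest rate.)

Total debts = (355 + 40 + 95 + 620 + 1,045 + 1,080) = 3,235; DTI = 3,235/9,500 = 34.1%.
LTV = 170,000/241,500 = 70.4%.
Reserves = 10,600/1,080 = 9.8 months.
Option A: score 711 ≥ 620; DTI 34.1% ≤ 36%; LTV 70.4% ≤ 97%; employment 54 ≥ 12 mo; reserves 9.8 ≥ 6 mo → qualifies.
Option B: score 711 ≥ 600; DTI 34.1% ≤ 36%; LTV 70.4% ≤ 97%; reserves 9.8 ≥ 3 mo → qualifies.
Option C: score 711 ≥ 680; DTI 34.1% ≤ 36%; employment 54 ≥ 6 mo → qualifies.
Qualifying: Option A, Option B, Option C. Lowest rate is 5.71% → Option B.

Option B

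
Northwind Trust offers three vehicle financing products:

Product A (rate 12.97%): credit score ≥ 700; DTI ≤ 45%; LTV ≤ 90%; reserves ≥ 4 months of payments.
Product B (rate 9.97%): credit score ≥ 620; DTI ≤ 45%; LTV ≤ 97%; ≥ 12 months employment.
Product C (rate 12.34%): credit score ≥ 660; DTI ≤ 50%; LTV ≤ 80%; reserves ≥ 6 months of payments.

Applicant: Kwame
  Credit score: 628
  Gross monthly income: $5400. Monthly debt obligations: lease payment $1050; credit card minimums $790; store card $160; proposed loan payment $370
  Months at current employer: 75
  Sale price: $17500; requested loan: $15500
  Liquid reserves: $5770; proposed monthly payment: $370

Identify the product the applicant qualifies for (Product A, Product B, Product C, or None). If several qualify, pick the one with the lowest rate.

Total debts = (1,050 + 790 + 160 + 370) = 2,370; DTI = 2,370/5,400 = 43.9%.
LTV = 15,500/17,500 = 88.6%.
Reserves = 5,770/370 = 15.6 months.
Product A: score 628 < 700; DTI 43.9% ≤ 45%; LTV 88.6% ≤ 90%; reserves 15.6 ≥ 4 mo → does not qualify.
Product B: score 628 ≥ 620; DTI 43.9% ≤ 45%; LTV 88.6% ≤ 97%; employment 75 ≥ 12 mo → qualifies.
Product C: score 628 < 660; DTI 43.9% ≤ 50%; LTV 88.6% > 80%; reserves 15.6 ≥ 6 mo → does not qualify.

Product B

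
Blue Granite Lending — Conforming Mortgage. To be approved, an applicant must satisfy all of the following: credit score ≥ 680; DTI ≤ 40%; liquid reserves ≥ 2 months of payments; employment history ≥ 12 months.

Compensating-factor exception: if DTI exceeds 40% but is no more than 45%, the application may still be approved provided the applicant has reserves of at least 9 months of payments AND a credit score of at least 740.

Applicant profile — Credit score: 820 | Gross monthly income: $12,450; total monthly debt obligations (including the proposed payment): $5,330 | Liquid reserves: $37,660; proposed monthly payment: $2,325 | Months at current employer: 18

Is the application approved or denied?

Credit score 820 ≥ 680 (meets base)
DTI = 5,330/12,450 = 42.8% > 40% — standard DTI limit exceeded.
Reserves: 37,660 ÷ 2,325 = 16.2 months (meets 2-month minimum)
Employment 18 ≥ 12 months
DTI 42.8% is within the 40%–45% exception band; checking compensating factors.
Reserves 16.2 ≥ 9 months; credit score 820 ≥ 740.
Both compensating conditions met → exception applies.

Approved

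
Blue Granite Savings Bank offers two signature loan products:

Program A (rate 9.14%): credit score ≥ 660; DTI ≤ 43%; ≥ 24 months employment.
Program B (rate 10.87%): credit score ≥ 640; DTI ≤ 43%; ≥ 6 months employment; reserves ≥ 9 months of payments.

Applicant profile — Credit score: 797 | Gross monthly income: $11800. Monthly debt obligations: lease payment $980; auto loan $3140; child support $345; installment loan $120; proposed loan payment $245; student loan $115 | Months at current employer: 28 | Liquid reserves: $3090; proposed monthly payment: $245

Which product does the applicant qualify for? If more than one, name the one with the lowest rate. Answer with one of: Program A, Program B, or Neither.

Program A

Total debts = (980 + 3,140 + 345 + 120 + 245 + 115) = 4,945; DTI = 4,945/11,800 = 41.9%.
Reserves = 3,090/245 = 12.6 months.
Program A: score 797 ≥ 660; DTI 41.9% ≤ 43%; employment 28 ≥ 24 mo → qualifies.
Program B: score 797 ≥ 640; DTI 41.9% ≤ 43%; employment 28 ≥ 6 mo; reserves 12.6 ≥ 9 mo → qualifies.
Qualifying: Program A, Program B. Lowest rate is 9.14% → Program A.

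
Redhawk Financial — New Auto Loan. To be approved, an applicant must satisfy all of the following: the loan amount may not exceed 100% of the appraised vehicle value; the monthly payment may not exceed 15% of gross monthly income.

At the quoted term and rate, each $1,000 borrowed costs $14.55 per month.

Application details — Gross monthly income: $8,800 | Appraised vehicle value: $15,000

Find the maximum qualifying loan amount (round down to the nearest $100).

$15,000

Payment cap: 15% × $8,800 = $1,320/month.
At $14.55 per $1,000, that supports 1,320/14.55 × 1,000 ≈ $90,721 → $90,700.
LTV cap: 100% × $15,000 = $15,000 → $15,000.
Binding constraint: loan-to-value.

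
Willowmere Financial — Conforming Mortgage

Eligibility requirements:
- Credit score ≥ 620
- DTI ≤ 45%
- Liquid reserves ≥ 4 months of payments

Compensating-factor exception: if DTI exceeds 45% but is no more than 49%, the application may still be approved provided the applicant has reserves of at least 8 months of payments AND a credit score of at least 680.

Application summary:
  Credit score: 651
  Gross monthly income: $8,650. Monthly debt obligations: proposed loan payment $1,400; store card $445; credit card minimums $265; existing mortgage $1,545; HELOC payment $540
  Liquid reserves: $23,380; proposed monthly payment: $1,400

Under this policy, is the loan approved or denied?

Credit score 651 ≥ 620 (meets base)
Total debts = (1,400 + 445 + 265 + 1,545 + 540) = 4,195. DTI: 4,195 ÷ 8,650 = 48.5%, over the 45% base limit.
Liquid reserves cover 23,380/1,400 = 16.7 months — ≥ 4 required
48.5% falls in the override range (45%–49%), so the compensating-factor test applies.
Override check — reserves: 16.7 mo (ok); score: 651 (below 680).
Compensating-factor requirement not fully met.

Denied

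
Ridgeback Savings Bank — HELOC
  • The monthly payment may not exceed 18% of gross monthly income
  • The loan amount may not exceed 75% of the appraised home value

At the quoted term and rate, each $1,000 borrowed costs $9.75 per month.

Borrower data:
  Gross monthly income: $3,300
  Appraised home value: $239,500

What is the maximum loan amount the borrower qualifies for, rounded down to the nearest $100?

$60,900

Payment cap: 18% × $3,300 = $594/month.
At $9.75 per $1,000, that supports 594/9.75 × 1,000 ≈ $60,923 → $60,900.
LTV cap: 75% × $239,500 = $179,625 → $179,600.
Binding constraint: payment-to-income.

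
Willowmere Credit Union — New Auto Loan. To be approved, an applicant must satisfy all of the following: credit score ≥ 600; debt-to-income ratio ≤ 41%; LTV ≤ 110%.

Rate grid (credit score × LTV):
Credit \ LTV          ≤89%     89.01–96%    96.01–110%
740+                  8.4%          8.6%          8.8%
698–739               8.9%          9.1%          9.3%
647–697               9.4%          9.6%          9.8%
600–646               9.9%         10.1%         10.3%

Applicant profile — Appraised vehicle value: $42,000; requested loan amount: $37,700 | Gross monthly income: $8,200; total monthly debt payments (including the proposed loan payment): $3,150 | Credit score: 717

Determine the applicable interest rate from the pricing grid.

9.1%

Credit score 717 ≥ 600; DTI: 3,150 ÷ 8,200 = 38.4%, within the 41% cap
LTV: 37,700 ÷ 42,000 = 89.8%, within 110% cap
Score 717 is in the 698–739 band; LTV 89.8% is in the 89.01–96% band → 9.1%.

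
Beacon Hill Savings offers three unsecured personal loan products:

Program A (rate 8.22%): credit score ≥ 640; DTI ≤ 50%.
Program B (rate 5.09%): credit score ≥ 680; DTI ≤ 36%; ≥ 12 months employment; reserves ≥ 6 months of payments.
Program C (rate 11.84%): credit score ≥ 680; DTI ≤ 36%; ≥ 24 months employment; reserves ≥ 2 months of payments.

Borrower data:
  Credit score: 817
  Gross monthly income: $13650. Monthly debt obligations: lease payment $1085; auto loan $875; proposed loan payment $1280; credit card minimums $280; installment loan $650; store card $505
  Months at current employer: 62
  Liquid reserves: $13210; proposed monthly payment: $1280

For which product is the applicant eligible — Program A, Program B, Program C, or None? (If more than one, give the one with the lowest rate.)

Total debts = (1,085 + 875 + 1,280 + 280 + 650 + 505) = 4,675; DTI = 4,675/13,650 = 34.2%.
Reserves = 13,210/1,280 = 10.3 months.
Program A: score 817 ≥ 640; DTI 34.2% ≤ 50% → qualifies.
Program B: score 817 ≥ 680; DTI 34.2% ≤ 36%; employment 62 ≥ 12 mo; reserves 10.3 ≥ 6 mo → qualifies.
Program C: score 817 ≥ 680; DTI 34.2% ≤ 36%; employment 62 ≥ 24 mo; reserves 10.3 ≥ 2 mo → qualifies.
Qualifying: Program A, Program B, Program C. Lowest rate is 5.09% → Program B.

Program B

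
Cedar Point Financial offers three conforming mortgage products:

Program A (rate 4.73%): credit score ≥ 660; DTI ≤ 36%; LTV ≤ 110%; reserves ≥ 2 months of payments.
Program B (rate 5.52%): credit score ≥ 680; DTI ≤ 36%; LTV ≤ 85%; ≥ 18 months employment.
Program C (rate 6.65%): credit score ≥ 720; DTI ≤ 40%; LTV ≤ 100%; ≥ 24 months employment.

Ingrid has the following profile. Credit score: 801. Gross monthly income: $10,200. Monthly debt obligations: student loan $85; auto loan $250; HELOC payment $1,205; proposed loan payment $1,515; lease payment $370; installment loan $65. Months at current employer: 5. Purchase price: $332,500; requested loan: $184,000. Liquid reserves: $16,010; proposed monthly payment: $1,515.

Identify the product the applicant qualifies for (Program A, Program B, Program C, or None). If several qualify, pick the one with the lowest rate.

Total debts = (85 + 250 + 1,205 + 1,515 + 370 + 65) = 3,490; DTI = 3,490/10,200 = 34.2%.
LTV = 184,000/332,500 = 55.3%.
Reserves = 16,010/1,515 = 10.6 months.
Program A: score 801 ≥ 660; DTI 34.2% ≤ 36%; LTV 55.3% ≤ 110%; reserves 10.6 ≥ 2 mo → qualifies.
Program B: score 801 ≥ 680; DTI 34.2% ≤ 36%; LTV 55.3% ≤ 85%; employment 5 < 18 mo → does not qualify.
Program C: score 801 ≥ 720; DTI 34.2% ≤ 40%; LTV 55.3% ≤ 100%; employment 5 < 24 mo → does not qualify.

Program A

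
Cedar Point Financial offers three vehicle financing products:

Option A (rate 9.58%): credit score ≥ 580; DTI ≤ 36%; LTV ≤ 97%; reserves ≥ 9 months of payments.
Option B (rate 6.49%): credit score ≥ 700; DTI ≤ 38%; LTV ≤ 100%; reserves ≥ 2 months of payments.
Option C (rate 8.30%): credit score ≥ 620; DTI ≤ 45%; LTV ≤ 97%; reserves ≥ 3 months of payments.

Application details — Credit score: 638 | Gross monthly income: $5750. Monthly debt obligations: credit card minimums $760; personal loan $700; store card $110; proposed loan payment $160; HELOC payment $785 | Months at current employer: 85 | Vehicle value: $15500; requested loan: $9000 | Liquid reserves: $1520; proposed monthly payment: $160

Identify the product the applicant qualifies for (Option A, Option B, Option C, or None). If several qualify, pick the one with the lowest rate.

Total debts = (760 + 700 + 110 + 160 + 785) = 2,515; DTI = 2,515/5,750 = 43.7%.
LTV = 9,000/15,500 = 58.1%.
Reserves = 1,520/160 = 9.5 months.
Option A: score 638 ≥ 580; DTI 43.7% > 36%; LTV 58.1% ≤ 97%; reserves 9.5 ≥ 9 mo → does not qualify.
Option B: score 638 < 700; DTI 43.7% > 38%; LTV 58.1% ≤ 100%; reserves 9.5 ≥ 2 mo → does not qualify.
Option C: score 638 ≥ 620; DTI 43.7% ≤ 45%; LTV 58.1% ≤ 97%; reserves 9.5 ≥ 3 mo → qualifies.

Option C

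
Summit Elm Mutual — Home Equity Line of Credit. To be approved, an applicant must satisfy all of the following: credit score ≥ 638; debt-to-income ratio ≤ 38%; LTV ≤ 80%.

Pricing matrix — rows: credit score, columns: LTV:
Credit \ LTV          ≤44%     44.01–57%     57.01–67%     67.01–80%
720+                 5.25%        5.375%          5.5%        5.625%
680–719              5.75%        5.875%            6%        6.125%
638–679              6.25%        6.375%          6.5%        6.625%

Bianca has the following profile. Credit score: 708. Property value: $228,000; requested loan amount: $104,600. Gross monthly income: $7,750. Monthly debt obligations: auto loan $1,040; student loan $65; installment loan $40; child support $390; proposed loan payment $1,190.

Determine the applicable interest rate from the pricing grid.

5.875%

Credit score 708 ≥ 638; Total monthly debts = (1,040 + 65 + 40 + 390 + 1,190) = 2,725. Debt-to-income = 2,725/7,750 = 35.2% — meets 38% limit
Loan-to-value = 104,600/228,000 = 45.9% — pass (80% max)
Credit 708 → row 680–719; LTV 45.9% → column 44.01–57%. Grid cell → 5.875%.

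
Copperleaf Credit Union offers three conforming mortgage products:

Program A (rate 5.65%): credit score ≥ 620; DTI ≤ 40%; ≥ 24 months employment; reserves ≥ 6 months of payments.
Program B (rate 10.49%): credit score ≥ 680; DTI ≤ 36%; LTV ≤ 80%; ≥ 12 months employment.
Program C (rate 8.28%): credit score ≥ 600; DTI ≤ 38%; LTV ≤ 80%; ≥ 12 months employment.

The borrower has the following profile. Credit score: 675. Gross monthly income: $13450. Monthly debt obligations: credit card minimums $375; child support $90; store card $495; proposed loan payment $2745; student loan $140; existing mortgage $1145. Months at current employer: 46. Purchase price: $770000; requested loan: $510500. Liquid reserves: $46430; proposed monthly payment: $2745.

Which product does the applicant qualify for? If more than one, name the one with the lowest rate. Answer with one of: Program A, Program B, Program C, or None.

Total debts = (375 + 90 + 495 + 2,745 + 140 + 1,145) = 4,990; DTI = 4,990/13,450 = 37.1%.
LTV = 510,500/770,000 = 66.3%.
Reserves = 46,430/2,745 = 16.9 months.
Program A: score 675 ≥ 620; DTI 37.1% ≤ 40%; employment 46 ≥ 24 mo; reserves 16.9 ≥ 6 mo → qualifies.
Program B: score 675 < 680; DTI 37.1% > 36%; LTV 66.3% ≤ 80%; employment 46 ≥ 12 mo → does not qualify.
Program C: score 675 ≥ 600; DTI 37.1% ≤ 38%; LTV 66.3% ≤ 80%; employment 46 ≥ 12 mo → qualifies.
Qualifying: Program A, Program C. Lowest rate is 5.65% → Program A.

Program A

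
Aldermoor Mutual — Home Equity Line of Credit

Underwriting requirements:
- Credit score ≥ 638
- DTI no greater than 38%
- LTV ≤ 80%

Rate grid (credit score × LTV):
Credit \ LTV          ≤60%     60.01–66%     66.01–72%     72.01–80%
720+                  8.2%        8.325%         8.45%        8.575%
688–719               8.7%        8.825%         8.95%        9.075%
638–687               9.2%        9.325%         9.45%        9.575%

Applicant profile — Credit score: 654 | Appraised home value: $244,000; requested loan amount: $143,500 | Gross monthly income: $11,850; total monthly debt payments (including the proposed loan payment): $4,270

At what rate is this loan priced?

Credit score 654 ≥ 638; DTI: 4,270 ÷ 11,850 = 36%, within the 38% cap
LTV = 143,500/244,000 = 58.8% ≤ 80%
Score 654 is in the 638–687 band; LTV 58.8% is in the ≤60% band → 9.2%.

9.2%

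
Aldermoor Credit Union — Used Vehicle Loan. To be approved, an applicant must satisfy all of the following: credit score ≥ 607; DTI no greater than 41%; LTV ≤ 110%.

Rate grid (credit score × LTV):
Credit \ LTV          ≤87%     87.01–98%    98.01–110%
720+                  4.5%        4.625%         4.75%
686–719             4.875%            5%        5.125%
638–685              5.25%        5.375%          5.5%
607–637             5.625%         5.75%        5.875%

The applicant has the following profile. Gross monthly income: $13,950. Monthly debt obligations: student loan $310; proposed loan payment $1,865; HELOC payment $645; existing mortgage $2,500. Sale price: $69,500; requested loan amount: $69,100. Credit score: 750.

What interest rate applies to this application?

4.75%

Credit score 750 ≥ 607; Total monthly debts = (310 + 1,865 + 645 + 2,500) = 5,320. DTI: 5,320 ÷ 13,950 = 38.1%, within the 41% cap
LTV: 69,100 ÷ 69,500 = 99.4%, within 110% cap
Credit 750 → row 720+; LTV 99.4% → column 98.01–110%. Grid cell → 4.75%.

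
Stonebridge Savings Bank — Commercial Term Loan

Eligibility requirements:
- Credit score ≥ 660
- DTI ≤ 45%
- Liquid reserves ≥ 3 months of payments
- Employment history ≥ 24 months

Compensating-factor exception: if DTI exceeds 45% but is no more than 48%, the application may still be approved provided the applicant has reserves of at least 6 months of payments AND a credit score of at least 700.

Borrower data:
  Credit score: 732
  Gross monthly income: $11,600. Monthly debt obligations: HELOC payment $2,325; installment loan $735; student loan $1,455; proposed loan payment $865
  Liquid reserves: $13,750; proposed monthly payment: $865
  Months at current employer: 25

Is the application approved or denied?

Approved

Credit score 732 ≥ 660 (meets base)
Total debts = (2,325 + 735 + 1,455 + 865) = 5,380. DTI: 5,380 ÷ 11,600 = 46.4%, over the 45% base limit.
Liquid reserves cover 13,750/865 = 15.9 months — ≥ 3 required
Employment 25 ≥ 24 months
DTI 46.4% is within the 45%–48% exception band; checking compensating factors.
Reserves 15.9 ≥ 6 months; credit score 732 ≥ 700.
Both override conditions satisfied; DTI exception granted.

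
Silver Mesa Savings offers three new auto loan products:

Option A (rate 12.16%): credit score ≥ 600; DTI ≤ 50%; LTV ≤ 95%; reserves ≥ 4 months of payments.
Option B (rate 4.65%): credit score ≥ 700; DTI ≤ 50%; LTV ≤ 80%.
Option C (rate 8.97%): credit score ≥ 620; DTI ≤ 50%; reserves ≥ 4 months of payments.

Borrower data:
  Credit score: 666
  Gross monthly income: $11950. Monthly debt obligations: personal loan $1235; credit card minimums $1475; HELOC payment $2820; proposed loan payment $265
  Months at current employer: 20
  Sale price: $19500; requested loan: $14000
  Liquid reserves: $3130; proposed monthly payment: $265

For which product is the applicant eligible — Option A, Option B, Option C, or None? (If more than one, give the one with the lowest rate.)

Option C

Total debts = (1,235 + 1,475 + 2,820 + 265) = 5,795; DTI = 5,795/11,950 = 48.5%.
LTV = 14,000/19,500 = 71.8%.
Reserves = 3,130/265 = 11.8 months.
Option A: score 666 ≥ 600; DTI 48.5% ≤ 50%; LTV 71.8% ≤ 95%; reserves 11.8 ≥ 4 mo → qualifies.
Option B: score 666 < 700; DTI 48.5% ≤ 50%; LTV 71.8% ≤ 80% → does not qualify.
Option C: score 666 ≥ 620; DTI 48.5% ≤ 50%; reserves 11.8 ≥ 4 mo → qualifies.
Qualifying: Option A, Option C. Lowest rate is 8.97% → Option C.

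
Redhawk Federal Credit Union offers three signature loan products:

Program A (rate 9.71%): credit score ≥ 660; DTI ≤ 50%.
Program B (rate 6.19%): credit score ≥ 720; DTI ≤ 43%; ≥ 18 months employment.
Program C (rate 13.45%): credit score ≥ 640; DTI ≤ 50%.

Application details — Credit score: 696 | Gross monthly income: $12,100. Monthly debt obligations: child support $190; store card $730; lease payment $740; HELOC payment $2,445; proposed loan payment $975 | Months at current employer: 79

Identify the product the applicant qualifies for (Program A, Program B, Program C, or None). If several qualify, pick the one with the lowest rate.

Program A

Total debts = (190 + 730 + 740 + 2,445 + 975) = 5,080; DTI = 5,080/12,100 = 42%.
Program A: score 696 ≥ 660; DTI 42% ≤ 50% → qualifies.
Program B: score 696 < 720; DTI 42% ≤ 43%; employment 79 ≥ 18 mo → does not qualify.
Program C: score 696 ≥ 640; DTI 42% ≤ 50% → qualifies.
Qualifying: Program A, Program C. Lowest rate is 9.71% → Program A.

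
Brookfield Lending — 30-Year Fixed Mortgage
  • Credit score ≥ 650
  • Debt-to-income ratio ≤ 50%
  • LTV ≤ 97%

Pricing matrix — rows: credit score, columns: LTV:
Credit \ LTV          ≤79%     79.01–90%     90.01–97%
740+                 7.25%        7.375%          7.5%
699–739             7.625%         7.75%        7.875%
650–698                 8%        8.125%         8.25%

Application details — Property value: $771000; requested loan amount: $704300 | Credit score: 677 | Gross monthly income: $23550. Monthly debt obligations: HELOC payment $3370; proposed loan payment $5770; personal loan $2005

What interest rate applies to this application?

8.25%

Credit score 677 ≥ 650; Total monthly debts = (3,370 + 5,770 + 2,005) = 11,145. DTI = 11,145/23,550 = 47.3% ≤ 50%
LTV: 704,300 ÷ 771,000 = 91.3%, within 97% cap
Score 677 is in the 650–698 band; LTV 91.3% is in the 90.01–97% band → 8.25%.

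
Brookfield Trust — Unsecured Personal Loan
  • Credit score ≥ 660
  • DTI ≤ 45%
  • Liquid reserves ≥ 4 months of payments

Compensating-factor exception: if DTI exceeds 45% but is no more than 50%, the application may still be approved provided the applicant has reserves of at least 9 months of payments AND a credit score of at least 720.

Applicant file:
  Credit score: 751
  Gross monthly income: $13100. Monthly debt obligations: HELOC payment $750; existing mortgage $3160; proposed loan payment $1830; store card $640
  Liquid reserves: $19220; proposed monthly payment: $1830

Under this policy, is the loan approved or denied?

Approved

Credit score 751 ≥ 660 (meets base)
Total debts = (750 + 3,160 + 1,830 + 640) = 6,380. DTI: 6,380 ÷ 13,100 = 48.7%, over the 45% base limit.
Reserves: 19,220 ÷ 1,830 = 10.5 months (meets 4-month minimum)
48.7% falls in the override range (45%–50%), so the compensating-factor test applies.
Reserves 10.5 ≥ 9 months; credit score 751 ≥ 720.
Both compensating conditions met → exception applies.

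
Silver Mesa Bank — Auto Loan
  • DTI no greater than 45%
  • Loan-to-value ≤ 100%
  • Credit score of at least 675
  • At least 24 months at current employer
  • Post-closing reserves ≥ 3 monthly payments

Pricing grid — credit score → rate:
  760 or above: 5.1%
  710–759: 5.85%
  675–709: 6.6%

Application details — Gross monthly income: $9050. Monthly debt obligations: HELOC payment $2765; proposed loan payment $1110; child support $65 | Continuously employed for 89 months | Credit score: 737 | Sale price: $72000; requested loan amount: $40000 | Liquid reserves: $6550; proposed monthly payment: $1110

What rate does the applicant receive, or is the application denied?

Approved at 5.85%

Credit score 737 ≥ 675 (meets minimum)
Employment 89 ≥ 24 months
Total monthly debts = (2,765 + 1,110 + 65) = 3,940. Debt-to-income = 3,940/9,050 = 43.5% — meets 45% limit
Reserves = 6,550/1,110 = 5.9 months ≥ 3
LTV: 40,000 ÷ 72,000 = 55.6%, within 100% cap
All requirements met. Score 737 falls in the 710–759 tier → 5.85%.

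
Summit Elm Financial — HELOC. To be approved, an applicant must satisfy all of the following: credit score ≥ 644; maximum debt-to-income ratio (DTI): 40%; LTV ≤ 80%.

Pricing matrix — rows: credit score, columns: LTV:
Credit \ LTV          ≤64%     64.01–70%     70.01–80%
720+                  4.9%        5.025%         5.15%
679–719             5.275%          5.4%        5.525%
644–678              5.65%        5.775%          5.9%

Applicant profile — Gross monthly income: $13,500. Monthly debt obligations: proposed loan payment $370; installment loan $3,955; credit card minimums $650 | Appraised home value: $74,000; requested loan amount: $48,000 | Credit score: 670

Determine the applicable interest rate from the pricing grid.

Credit score 670 ≥ 644; Total monthly debts = (370 + 3,955 + 650) = 4,975. Debt-to-income = 4,975/13,500 = 36.9% — meets 40% limit
Loan-to-value = 48,000/74,000 = 64.9% — pass (80% max)
Score 670 is in the 644–678 band; LTV 64.9% is in the 64.01–70% band → 5.775%.

5.775%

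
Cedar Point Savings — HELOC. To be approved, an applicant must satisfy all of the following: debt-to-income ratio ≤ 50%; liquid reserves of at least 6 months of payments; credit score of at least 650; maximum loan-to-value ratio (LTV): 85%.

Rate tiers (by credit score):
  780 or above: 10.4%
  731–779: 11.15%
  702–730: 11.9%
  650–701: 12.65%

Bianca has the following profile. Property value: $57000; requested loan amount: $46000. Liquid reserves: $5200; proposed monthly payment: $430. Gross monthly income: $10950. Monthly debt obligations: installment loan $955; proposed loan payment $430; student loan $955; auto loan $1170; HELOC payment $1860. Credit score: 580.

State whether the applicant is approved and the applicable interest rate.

Credit score 580 < 650 (below minimum)
Total monthly debts = (955 + 430 + 955 + 1,170 + 1,860) = 5,370. DTI = 5,370/10,950 = 49% ≤ 50%
LTV = 46,000/57,000 = 80.7% ≤ 85%
Liquid reserves cover 5,200/430 = 12.1 months — ≥ 6 required
Not all requirements met → denied.

Denied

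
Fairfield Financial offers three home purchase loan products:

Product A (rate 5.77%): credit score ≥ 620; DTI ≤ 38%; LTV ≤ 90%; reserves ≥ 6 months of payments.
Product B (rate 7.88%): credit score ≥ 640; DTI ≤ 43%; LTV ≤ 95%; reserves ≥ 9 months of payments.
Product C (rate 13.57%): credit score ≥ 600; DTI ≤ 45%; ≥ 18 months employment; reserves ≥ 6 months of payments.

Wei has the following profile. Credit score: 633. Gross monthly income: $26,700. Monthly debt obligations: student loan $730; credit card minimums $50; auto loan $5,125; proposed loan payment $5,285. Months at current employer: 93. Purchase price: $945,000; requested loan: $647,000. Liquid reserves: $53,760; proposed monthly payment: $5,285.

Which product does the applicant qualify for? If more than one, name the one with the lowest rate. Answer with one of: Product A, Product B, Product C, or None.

Total debts = (730 + 50 + 5,125 + 5,285) = 11,190; DTI = 11,190/26,700 = 41.9%.
LTV = 647,000/945,000 = 68.5%.
Reserves = 53,760/5,285 = 10.2 months.
Product A: score 633 ≥ 620; DTI 41.9% > 38%; LTV 68.5% ≤ 90%; reserves 10.2 ≥ 6 mo → does not qualify.
Product B: score 633 < 640; DTI 41.9% ≤ 43%; LTV 68.5% ≤ 95%; reserves 10.2 ≥ 9 mo → does not qualify.
Product C: score 633 ≥ 600; DTI 41.9% ≤ 45%; employment 93 ≥ 18 mo; reserves 10.2 ≥ 6 mo → qualifies.

Product C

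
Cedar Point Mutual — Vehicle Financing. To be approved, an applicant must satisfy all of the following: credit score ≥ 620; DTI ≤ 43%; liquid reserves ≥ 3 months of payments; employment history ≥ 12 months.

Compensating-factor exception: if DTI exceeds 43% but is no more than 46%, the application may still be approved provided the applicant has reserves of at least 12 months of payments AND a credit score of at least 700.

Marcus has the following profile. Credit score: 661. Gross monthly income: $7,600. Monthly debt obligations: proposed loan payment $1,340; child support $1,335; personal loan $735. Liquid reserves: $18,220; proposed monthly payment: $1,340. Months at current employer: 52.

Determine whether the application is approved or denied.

Credit score 661 ≥ 620 (meets base)
Total debts = (1,340 + 1,335 + 735) = 3,410. DTI = 3,410/7,600 = 44.9% > 43% — standard DTI limit exceeded.
Reserves: 18,220 ÷ 1,340 = 13.6 months (meets 3-month minimum)
Employment 52 ≥ 12 months
DTI 44.9% is within the 43%–46% exception band; checking compensating factors.
Override check — reserves: 13.6 mo (ok); score: 661 (below 700).
Compensating-factor requirement not fully met.

Denied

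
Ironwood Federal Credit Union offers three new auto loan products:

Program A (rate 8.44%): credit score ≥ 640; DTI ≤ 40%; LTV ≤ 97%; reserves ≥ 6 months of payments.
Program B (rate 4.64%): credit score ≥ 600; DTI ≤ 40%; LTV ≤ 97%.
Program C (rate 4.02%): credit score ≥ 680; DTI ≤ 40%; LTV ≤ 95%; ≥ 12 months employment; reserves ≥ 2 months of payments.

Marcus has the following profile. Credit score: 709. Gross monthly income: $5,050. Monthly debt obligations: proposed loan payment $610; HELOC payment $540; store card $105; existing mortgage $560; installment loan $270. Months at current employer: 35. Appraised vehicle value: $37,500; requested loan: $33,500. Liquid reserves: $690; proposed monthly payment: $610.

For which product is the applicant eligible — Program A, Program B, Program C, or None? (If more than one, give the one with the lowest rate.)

Total debts = (610 + 540 + 105 + 560 + 270) = 2,085; DTI = 2,085/5,050 = 41.3%.
LTV = 33,500/37,500 = 89.3%.
Reserves = 690/610 = 1.1 months.
Program A: score 709 ≥ 640; DTI 41.3% > 40%; LTV 89.3% ≤ 97%; reserves 1.1 < 6 mo → does not qualify.
Program B: score 709 ≥ 600; DTI 41.3% > 40%; LTV 89.3% ≤ 97% → does not qualify.
Program C: score 709 ≥ 680; DTI 41.3% > 40%; LTV 89.3% ≤ 95%; employment 35 ≥ 12 mo; reserves 1.1 < 2 mo → does not qualify.

None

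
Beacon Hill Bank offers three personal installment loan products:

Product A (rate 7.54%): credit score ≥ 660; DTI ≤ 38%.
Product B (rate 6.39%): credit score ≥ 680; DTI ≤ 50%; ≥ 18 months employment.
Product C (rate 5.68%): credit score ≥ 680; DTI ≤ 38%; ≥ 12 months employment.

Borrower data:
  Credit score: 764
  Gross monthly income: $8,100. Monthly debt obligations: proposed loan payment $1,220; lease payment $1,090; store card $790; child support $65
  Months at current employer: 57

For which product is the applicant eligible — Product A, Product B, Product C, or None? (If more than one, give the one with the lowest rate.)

Product B

Total debts = (1,220 + 1,090 + 790 + 65) = 3,165; DTI = 3,165/8,100 = 39.1%.
Product A: score 764 ≥ 660; DTI 39.1% > 38% → does not qualify.
Product B: score 764 ≥ 680; DTI 39.1% ≤ 50%; employment 57 ≥ 18 mo → qualifies.
Product C: score 764 ≥ 680; DTI 39.1% > 38%; employment 57 ≥ 12 mo → does not qualify.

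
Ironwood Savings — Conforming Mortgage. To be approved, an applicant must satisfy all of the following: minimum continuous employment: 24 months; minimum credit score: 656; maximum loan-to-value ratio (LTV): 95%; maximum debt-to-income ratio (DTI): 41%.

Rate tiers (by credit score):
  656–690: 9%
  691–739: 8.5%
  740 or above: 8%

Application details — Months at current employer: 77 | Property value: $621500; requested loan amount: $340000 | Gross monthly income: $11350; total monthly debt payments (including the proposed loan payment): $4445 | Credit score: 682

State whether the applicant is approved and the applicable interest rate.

Approved at 9%

Credit score 682 ≥ 656 (meets minimum)
Employment 77 ≥ 24 months
Debt-to-income = 4,445/11,350 = 39.2% — meets 41% limit
LTV: 340,000 ÷ 621,500 = 54.7%, within 95% cap
All requirements met. Score 682 falls in the 656–690 tier → 9%.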